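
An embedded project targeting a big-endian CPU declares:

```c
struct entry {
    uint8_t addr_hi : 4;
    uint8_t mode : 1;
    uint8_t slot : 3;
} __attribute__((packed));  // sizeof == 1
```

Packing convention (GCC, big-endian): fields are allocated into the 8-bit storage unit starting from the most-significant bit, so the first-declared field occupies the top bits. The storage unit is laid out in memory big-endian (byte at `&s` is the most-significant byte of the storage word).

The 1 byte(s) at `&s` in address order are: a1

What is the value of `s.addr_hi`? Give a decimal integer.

[0]=0xa1 (big-endian) → word 0xa1
addr_hi:4 @ bit 4 → (0xa1>>4)&0xf = 0xa  ←
mode:1 @ bit 3 → (0xa1>>3)&0x1 = 0x0
slot:3 @ bit 0 → (0xa1>>0)&0x7 = 0x1

10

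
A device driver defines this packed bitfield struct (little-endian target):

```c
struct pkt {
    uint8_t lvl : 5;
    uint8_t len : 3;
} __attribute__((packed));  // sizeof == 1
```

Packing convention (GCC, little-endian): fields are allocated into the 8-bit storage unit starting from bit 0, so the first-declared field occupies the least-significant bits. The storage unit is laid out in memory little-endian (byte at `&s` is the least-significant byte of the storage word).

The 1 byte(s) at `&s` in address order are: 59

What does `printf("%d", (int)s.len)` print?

[0]=0x59 (little-endian) → word 0x59
lvl:5 @ bit 0 → (0x59>>0)&0x1f = 0x19
len:3 @ bit 5 → (0x59>>5)&0x7 = 0x2  ←

2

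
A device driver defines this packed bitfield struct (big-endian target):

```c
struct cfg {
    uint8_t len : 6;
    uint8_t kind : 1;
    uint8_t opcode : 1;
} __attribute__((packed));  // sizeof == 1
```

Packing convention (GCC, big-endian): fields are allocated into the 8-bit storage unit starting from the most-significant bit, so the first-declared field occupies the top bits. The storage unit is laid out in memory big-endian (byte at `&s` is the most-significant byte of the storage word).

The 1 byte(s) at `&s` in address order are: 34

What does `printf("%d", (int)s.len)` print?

[0]=0x34 (big-endian) → word 0x34
len [2+:6] = (word>>2) & 0x3f = 13  ←
kind [1+:1] = (word>>1) & 0x1 = 0
opcode [0+:1] = (word>>0) & 0x1 = 0

13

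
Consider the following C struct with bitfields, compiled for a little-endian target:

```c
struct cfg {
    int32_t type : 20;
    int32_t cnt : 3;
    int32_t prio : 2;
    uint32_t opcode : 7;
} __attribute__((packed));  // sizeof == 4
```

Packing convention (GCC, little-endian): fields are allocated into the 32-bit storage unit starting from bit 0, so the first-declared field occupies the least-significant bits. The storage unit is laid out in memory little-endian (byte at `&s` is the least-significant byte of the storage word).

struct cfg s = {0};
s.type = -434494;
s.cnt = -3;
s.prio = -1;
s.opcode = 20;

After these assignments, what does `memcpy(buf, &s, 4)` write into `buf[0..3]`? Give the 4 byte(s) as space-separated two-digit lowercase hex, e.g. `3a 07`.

c2 5e d9 29

[0+:20] type=-434494 & 0xfffff = 0x95ec2; word=0x00095ec2
[20+:3] cnt=-3 & 0x7 = 0x5; word=0x00595ec2
[23+:2] prio=-1 & 0x3 = 0x3; word=0x01d95ec2
[25+:7] opcode=20 & 0x7f = 0x14; word=0x29d95ec2
word = 0x29d95ec2 → little-endian bytes:
  [0]=0xc2  [1]=0x5e  [2]=0xd9  [3]=0x29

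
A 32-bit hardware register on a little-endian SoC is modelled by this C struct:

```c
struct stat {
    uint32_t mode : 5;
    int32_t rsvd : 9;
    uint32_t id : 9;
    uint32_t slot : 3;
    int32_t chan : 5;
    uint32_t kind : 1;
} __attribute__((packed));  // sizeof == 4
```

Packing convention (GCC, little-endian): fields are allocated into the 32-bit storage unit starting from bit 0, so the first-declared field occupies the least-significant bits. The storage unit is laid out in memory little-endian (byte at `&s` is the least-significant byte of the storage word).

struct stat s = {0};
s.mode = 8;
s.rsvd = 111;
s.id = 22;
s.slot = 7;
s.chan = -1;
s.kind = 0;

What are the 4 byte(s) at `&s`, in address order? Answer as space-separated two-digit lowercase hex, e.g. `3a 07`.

e8 8d 85 7f

[0+:5] mode=8 & 0x1f = 0x8; word=0x00000008
[5+:9] rsvd=111 & 0x1ff = 0x6f; word=0x00000de8
[14+:9] id=22 & 0x1ff = 0x16; word=0x00058de8
[23+:3] slot=7 & 0x7 = 0x7; word=0x03858de8
[26+:5] chan=-1 & 0x1f = 0x1f; word=0x7f858de8
[31+:1] kind=0 & 0x1 = 0x0; word=0x7f858de8
word = 0x7f858de8 → little-endian bytes:
  [0]=0xe8  [1]=0x8d  [2]=0x85  [3]=0x7f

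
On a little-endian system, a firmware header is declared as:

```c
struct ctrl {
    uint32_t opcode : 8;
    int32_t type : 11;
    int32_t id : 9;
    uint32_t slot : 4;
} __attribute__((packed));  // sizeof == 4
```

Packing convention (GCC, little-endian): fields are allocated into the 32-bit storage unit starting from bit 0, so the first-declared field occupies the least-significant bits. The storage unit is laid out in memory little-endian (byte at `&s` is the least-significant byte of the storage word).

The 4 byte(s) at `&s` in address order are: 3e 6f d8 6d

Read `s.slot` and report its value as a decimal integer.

[0]=0x3e [1]=0x6f [2]=0xd8 [3]=0x6d (little-endian) → word 0x6dd86f3e
opcode [0+:8] = (word>>0) & 0xff = 62
type [8+:11] = (word>>8) & 0x7ff = 111
id [19+:9] = (word>>19) & 0x1ff = 443
slot [28+:4] = (word>>28) & 0xf = 6  ←

6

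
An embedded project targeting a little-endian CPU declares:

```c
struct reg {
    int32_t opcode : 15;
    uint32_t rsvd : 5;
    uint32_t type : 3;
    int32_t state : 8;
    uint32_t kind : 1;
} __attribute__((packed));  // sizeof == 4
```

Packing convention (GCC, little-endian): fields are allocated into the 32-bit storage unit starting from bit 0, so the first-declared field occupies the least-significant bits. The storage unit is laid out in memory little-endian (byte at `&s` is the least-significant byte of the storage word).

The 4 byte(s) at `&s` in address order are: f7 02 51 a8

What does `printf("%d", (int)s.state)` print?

[0]=0xf7 [1]=0x02 [2]=0x51 [3]=0xa8 (little-endian) → word 0xa85102f7
opcode [0+:15] = (word>>0) & 0x7fff = 759
rsvd [15+:5] = (word>>15) & 0x1f = 2
type [20+:3] = (word>>20) & 0x7 = 5
state [23+:8] = (word>>23) & 0xff = 80  ←
kind [31+:1] = (word>>31) & 0x1 = 1
state signed 8b, MSB=0: value = 80

80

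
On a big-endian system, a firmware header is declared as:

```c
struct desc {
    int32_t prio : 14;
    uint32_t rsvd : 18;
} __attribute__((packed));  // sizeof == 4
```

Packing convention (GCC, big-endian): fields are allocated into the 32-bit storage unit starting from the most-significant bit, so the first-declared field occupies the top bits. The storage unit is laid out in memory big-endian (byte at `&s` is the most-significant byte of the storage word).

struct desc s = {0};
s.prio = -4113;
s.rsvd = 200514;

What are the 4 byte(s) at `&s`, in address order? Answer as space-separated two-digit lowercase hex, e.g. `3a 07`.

prio:14 = -4113 → 0x2fef << 18 → word 0xbfbc0000
rsvd:18 = 200514 → 0x30f42 << 0 → word 0xbfbf0f42
word = 0xbfbf0f42 → big-endian bytes:
  [0]=0xbf  [1]=0xbf  [2]=0x0f  [3]=0x42

bf bf 0f 42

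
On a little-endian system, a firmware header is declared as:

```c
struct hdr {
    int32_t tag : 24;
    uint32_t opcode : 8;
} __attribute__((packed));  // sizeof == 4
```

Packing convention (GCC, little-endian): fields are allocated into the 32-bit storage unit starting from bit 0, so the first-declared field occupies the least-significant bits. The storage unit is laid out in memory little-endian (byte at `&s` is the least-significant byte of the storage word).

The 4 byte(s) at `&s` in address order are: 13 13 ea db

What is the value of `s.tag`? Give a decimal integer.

[0]=0x13 [1]=0x13 [2]=0xea [3]=0xdb (little-endian) → word 0xdbea1313
tag [0+:24] = (word>>0) & 0xffffff = 15340307  ←
opcode [24+:8] = (word>>24) & 0xff = 219
tag signed 24b, MSB=1: 15340307 - 16777216 = -1436909

-1436909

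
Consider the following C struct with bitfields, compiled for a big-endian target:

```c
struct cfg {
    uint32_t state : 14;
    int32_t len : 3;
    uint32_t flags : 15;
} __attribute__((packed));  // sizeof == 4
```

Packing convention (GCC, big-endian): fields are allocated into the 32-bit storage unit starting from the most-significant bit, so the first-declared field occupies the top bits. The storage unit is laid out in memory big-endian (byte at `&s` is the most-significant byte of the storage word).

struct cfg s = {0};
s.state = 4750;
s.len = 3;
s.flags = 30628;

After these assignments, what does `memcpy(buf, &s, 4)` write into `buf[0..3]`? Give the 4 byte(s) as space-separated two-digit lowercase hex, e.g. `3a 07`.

state (14b) val=4750 bits=0x128e at bit 18: 0x4a380000
len (3b) val=3 bits=0x3 at bit 15: 0x4a398000
flags (15b) val=30628 bits=0x77a4 at bit 0: 0x4a39f7a4
word = 0x4a39f7a4 → big-endian bytes:
  [0]=0x4a  [1]=0x39  [2]=0xf7  [3]=0xa4

4a 39 f7 a4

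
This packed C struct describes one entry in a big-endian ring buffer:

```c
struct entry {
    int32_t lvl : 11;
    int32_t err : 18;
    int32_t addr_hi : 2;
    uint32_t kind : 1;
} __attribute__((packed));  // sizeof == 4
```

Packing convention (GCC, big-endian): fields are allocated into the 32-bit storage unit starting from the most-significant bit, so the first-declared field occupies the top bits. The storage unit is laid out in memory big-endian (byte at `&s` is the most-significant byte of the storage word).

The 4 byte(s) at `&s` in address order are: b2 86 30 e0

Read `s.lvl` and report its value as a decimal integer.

-620

[0]=0xb2 [1]=0x86 [2]=0x30 [3]=0xe0 (big-endian) → word 0xb28630e0
lvl:11 @ bit 21 → (0xb28630e0>>21)&0x7ff = 0x594  ←
err:18 @ bit 3 → (0xb28630e0>>3)&0x3ffff = 0xc61c
addr_hi:2 @ bit 1 → (0xb28630e0>>1)&0x3 = 0x0
kind:1 @ bit 0 → (0xb28630e0>>0)&0x1 = 0x0
lvl signed 11b, MSB=1: 1428 - 2048 = -620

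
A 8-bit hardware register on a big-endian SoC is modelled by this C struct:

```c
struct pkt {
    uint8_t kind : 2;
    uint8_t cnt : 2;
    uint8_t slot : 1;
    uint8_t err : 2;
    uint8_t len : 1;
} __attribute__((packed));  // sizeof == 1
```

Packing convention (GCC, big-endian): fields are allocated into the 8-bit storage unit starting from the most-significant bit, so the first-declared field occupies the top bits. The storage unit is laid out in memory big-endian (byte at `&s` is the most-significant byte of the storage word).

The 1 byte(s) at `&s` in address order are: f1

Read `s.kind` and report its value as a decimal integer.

3

[0]=0xf1 (big-endian) → word 0xf1
kind [6+:2] = (word>>6) & 0x3 = 3  ←
cnt [4+:2] = (word>>4) & 0x3 = 3
slot [3+:1] = (word>>3) & 0x1 = 0
err [1+:2] = (word>>1) & 0x3 = 0
len [0+:1] = (word>>0) & 0x1 = 1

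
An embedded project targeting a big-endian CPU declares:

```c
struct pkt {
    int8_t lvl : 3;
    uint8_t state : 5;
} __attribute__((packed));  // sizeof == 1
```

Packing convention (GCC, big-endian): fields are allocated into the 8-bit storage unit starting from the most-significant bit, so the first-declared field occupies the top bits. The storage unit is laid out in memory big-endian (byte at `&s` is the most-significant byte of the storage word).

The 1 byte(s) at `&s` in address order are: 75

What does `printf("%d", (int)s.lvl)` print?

[0]=0x75 (big-endian) → word 0x75
lvl [5+:3] = (word>>5) & 0x7 = 3  ←
state [0+:5] = (word>>0) & 0x1f = 21
lvl signed 3b, MSB=0: value = 3

3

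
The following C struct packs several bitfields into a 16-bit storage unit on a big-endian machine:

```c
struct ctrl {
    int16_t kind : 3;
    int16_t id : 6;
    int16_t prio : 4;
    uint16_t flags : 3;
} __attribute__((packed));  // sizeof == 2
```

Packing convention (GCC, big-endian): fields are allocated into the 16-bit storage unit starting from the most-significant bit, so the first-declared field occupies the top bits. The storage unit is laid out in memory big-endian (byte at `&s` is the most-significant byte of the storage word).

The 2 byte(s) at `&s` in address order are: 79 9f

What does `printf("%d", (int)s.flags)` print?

7

[0]=0x79 [1]=0x9f (big-endian) → word 0x799f
kind:3 @ bit 13 → (0x799f>>13)&0x7 = 0x3
id:6 @ bit 7 → (0x799f>>7)&0x3f = 0x33
prio:4 @ bit 3 → (0x799f>>3)&0xf = 0x3
flags:3 @ bit 0 → (0x799f>>0)&0x7 = 0x7  ←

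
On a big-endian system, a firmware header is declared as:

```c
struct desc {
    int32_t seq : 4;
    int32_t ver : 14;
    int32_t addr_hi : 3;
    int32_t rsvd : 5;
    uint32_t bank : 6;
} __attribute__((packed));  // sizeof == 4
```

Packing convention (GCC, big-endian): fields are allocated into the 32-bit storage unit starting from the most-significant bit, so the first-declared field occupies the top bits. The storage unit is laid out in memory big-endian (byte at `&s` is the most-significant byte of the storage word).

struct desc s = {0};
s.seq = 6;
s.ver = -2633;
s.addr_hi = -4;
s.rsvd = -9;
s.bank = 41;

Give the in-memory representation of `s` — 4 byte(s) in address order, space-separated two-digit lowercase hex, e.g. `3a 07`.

[28+:4] seq=6 & 0xf = 0x6; word=0x60000000
[14+:14] ver=-2633 & 0x3fff = 0x35b7; word=0x6d6dc000
[11+:3] addr_hi=-4 & 0x7 = 0x4; word=0x6d6de000
[6+:5] rsvd=-9 & 0x1f = 0x17; word=0x6d6de5c0
[0+:6] bank=41 & 0x3f = 0x29; word=0x6d6de5e9
word = 0x6d6de5e9 → big-endian bytes:
  [0]=0x6d  [1]=0x6d  [2]=0xe5  [3]=0xe9

6d 6d e5 e9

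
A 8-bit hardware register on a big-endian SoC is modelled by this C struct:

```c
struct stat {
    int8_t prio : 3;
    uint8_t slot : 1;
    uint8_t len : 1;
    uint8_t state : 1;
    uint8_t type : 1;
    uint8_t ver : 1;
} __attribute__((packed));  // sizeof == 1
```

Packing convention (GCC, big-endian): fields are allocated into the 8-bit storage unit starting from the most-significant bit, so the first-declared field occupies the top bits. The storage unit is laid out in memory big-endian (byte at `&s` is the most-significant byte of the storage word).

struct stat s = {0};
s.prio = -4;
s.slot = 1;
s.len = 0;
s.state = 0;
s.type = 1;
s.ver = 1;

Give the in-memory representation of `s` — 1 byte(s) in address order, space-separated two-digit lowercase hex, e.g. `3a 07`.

93

prio (3b) val=-4 bits=0x4 at bit 5: 0x80
slot (1b) val=1 bits=0x1 at bit 4: 0x90
len (1b) val=0 bits=0x0 at bit 3: 0x90
state (1b) val=0 bits=0x0 at bit 2: 0x90
type (1b) val=1 bits=0x1 at bit 1: 0x92
ver (1b) val=1 bits=0x1 at bit 0: 0x93
word = 0x93 → big-endian bytes:
  [0]=0x93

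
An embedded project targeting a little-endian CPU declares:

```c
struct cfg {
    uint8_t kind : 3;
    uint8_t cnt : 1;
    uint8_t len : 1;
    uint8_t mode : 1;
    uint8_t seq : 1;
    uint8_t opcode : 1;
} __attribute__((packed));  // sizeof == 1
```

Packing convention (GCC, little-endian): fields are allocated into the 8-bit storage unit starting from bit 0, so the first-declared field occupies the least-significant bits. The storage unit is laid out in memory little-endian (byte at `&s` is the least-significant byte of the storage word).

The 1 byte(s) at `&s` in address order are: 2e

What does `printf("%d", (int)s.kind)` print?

[0]=0x2e (little-endian) → word 0x2e
kind:3 @ bit 0 → (0x2e>>0)&0x7 = 0x6  ←
cnt:1 @ bit 3 → (0x2e>>3)&0x1 = 0x1
len:1 @ bit 4 → (0x2e>>4)&0x1 = 0x0
mode:1 @ bit 5 → (0x2e>>5)&0x1 = 0x1
seq:1 @ bit 6 → (0x2e>>6)&0x1 = 0x0
opcode:1 @ bit 7 → (0x2e>>7)&0x1 = 0x0

6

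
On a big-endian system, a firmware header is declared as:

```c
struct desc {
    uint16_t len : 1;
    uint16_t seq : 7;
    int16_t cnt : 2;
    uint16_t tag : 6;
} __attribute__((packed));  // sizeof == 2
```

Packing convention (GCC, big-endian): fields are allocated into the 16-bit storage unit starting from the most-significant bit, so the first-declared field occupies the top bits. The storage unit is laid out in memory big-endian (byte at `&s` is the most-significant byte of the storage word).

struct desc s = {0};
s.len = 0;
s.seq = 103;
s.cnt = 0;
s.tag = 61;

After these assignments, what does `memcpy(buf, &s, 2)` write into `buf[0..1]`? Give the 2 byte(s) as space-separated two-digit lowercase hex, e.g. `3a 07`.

[15+:1] len=0 & 0x1 = 0x0; word=0x0000
[8+:7] seq=103 & 0x7f = 0x67; word=0x6700
[6+:2] cnt=0 & 0x3 = 0x0; word=0x6700
[0+:6] tag=61 & 0x3f = 0x3d; word=0x673d
word = 0x673d → big-endian bytes:
  [0]=0x67  [1]=0x3d

67 3d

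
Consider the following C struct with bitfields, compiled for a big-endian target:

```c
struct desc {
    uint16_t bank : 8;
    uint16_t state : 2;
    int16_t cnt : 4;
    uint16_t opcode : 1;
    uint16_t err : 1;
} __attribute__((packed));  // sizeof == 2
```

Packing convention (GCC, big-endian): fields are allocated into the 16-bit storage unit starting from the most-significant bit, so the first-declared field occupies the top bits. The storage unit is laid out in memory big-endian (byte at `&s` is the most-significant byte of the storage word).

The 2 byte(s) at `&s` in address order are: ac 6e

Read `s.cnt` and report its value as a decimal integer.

-5

[0]=0xac [1]=0x6e (big-endian) → word 0xac6e
bank:8 @ bit 8 → (0xac6e>>8)&0xff = 0xac
state:2 @ bit 6 → (0xac6e>>6)&0x3 = 0x1
cnt:4 @ bit 2 → (0xac6e>>2)&0xf = 0xb  ←
opcode:1 @ bit 1 → (0xac6e>>1)&0x1 = 0x1
err:1 @ bit 0 → (0xac6e>>0)&0x1 = 0x0
cnt signed 4b, MSB=1: 11 - 16 = -5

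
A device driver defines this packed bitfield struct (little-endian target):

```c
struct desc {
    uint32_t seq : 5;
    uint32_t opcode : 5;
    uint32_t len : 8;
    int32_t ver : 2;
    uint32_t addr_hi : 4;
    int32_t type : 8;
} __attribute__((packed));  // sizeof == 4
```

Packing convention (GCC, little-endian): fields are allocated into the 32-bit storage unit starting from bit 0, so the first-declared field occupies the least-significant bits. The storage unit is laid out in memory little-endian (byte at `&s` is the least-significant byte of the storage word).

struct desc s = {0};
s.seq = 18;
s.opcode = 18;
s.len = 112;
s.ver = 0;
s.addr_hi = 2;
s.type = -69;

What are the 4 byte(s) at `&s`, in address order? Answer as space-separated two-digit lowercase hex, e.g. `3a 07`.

[0+:5] seq=18 & 0x1f = 0x12; word=0x00000012
[5+:5] opcode=18 & 0x1f = 0x12; word=0x00000252
[10+:8] len=112 & 0xff = 0x70; word=0x0001c252
[18+:2] ver=0 & 0x3 = 0x0; word=0x0001c252
[20+:4] addr_hi=2 & 0xf = 0x2; word=0x0021c252
[24+:8] type=-69 & 0xff = 0xbb; word=0xbb21c252
word = 0xbb21c252 → little-endian bytes:
  [0]=0x52  [1]=0xc2  [2]=0x21  [3]=0xbb

52 c2 21 bb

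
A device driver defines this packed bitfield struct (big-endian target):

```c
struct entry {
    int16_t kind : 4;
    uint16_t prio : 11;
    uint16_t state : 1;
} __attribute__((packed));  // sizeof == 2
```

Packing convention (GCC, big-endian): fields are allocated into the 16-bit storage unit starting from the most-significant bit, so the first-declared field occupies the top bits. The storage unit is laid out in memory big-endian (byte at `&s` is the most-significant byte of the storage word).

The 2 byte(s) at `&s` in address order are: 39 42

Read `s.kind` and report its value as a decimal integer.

3

[0]=0x39 [1]=0x42 (big-endian) → word 0x3942
kind [12+:4] = (word>>12) & 0xf = 3  ←
prio [1+:11] = (word>>1) & 0x7ff = 1185
state [0+:1] = (word>>0) & 0x1 = 0
kind signed 4b, MSB=0: value = 3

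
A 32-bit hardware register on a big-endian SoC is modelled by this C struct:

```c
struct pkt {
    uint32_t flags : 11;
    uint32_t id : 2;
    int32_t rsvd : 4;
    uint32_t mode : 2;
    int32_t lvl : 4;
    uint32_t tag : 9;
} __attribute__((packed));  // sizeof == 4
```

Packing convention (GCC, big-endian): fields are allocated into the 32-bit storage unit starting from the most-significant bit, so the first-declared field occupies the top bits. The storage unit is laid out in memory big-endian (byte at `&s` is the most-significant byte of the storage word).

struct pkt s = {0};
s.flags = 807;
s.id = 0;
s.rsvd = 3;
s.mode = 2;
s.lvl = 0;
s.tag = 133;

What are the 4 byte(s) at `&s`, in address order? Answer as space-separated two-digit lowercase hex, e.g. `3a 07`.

flags (11b) val=807 bits=0x327 at bit 21: 0x64e00000
id (2b) val=0 bits=0x0 at bit 19: 0x64e00000
rsvd (4b) val=3 bits=0x3 at bit 15: 0x64e18000
mode (2b) val=2 bits=0x2 at bit 13: 0x64e1c000
lvl (4b) val=0 bits=0x0 at bit 9: 0x64e1c000
tag (9b) val=133 bits=0x85 at bit 0: 0x64e1c085
word = 0x64e1c085 → big-endian bytes:
  [0]=0x64  [1]=0xe1  [2]=0xc0  [3]=0x85

64 e1 c0 85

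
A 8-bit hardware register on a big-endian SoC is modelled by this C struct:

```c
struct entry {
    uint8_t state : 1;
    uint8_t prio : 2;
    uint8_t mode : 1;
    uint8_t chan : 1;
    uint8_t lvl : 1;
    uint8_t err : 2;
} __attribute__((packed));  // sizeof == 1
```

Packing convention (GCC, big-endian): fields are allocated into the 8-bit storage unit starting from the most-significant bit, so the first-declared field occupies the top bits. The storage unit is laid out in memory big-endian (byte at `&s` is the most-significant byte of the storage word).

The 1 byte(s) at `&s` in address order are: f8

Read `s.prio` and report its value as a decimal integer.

3

[0]=0xf8 (big-endian) → word 0xf8
state [7+:1] = (word>>7) & 0x1 = 1
prio [5+:2] = (word>>5) & 0x3 = 3  ←
mode [4+:1] = (word>>4) & 0x1 = 1
chan [3+:1] = (word>>3) & 0x1 = 1
lvl [2+:1] = (word>>2) & 0x1 = 0
err [0+:2] = (word>>0) & 0x3 = 0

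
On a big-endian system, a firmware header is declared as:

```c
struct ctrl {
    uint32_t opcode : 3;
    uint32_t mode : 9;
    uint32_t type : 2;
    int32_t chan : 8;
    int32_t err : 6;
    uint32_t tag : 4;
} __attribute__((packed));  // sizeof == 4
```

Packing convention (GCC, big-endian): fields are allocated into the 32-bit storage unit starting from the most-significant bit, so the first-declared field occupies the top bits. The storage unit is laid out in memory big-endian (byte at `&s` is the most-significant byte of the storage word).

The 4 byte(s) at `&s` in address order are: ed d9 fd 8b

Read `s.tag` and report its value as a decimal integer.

11

[0]=0xed [1]=0xd9 [2]=0xfd [3]=0x8b (big-endian) → word 0xedd9fd8b
opcode:3 @ bit 29 → (0xedd9fd8b>>29)&0x7 = 0x7
mode:9 @ bit 20 → (0xedd9fd8b>>20)&0x1ff = 0xdd
type:2 @ bit 18 → (0xedd9fd8b>>18)&0x3 = 0x2
chan:8 @ bit 10 → (0xedd9fd8b>>10)&0xff = 0x7f
err:6 @ bit 4 → (0xedd9fd8b>>4)&0x3f = 0x18
tag:4 @ bit 0 → (0xedd9fd8b>>0)&0xf = 0xb  ←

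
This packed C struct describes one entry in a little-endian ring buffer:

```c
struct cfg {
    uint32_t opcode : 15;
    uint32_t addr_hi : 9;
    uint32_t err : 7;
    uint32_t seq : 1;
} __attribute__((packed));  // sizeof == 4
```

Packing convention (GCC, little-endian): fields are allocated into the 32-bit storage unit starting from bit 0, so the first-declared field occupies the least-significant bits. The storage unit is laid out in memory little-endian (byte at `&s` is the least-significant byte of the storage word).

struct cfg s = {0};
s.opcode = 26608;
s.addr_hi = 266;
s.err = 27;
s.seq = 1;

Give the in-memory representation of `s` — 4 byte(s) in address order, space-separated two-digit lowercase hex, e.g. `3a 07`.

opcode (15b) val=26608 bits=0x67f0 at bit 0: 0x000067f0
addr_hi (9b) val=266 bits=0x10a at bit 15: 0x008567f0
err (7b) val=27 bits=0x1b at bit 24: 0x1b8567f0
seq (1b) val=1 bits=0x1 at bit 31: 0x9b8567f0
word = 0x9b8567f0 → little-endian bytes:
  [0]=0xf0  [1]=0x67  [2]=0x85  [3]=0x9b

f0 67 85 9b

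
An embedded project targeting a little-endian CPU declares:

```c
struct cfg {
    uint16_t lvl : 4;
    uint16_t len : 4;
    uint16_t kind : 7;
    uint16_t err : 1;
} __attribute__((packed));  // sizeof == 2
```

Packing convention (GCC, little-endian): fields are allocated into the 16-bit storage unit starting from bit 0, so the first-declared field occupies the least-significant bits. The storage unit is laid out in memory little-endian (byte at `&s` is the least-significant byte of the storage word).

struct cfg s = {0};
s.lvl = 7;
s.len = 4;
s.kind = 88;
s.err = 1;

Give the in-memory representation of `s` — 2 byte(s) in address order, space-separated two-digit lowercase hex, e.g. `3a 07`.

47 d8

[0+:4] lvl=7 & 0xf = 0x7; word=0x0007
[4+:4] len=4 & 0xf = 0x4; word=0x0047
[8+:7] kind=88 & 0x7f = 0x58; word=0x5847
[15+:1] err=1 & 0x1 = 0x1; word=0xd847
word = 0xd847 → little-endian bytes:
  [0]=0x47  [1]=0xd8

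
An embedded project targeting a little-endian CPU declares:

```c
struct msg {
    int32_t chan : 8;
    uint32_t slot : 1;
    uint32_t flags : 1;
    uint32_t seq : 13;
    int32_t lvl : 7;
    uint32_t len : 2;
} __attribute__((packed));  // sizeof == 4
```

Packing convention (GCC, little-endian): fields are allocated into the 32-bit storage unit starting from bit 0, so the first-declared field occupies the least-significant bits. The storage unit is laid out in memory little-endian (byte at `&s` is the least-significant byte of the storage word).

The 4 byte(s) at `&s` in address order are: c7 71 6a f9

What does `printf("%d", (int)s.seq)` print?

[0]=0xc7 [1]=0x71 [2]=0x6a [3]=0xf9 (little-endian) → word 0xf96a71c7
chan:8 @ bit 0 → (0xf96a71c7>>0)&0xff = 0xc7
slot:1 @ bit 8 → (0xf96a71c7>>8)&0x1 = 0x1
flags:1 @ bit 9 → (0xf96a71c7>>9)&0x1 = 0x0
seq:13 @ bit 10 → (0xf96a71c7>>10)&0x1fff = 0x1a9c  ←
lvl:7 @ bit 23 → (0xf96a71c7>>23)&0x7f = 0x72
len:2 @ bit 30 → (0xf96a71c7>>30)&0x3 = 0x3

6812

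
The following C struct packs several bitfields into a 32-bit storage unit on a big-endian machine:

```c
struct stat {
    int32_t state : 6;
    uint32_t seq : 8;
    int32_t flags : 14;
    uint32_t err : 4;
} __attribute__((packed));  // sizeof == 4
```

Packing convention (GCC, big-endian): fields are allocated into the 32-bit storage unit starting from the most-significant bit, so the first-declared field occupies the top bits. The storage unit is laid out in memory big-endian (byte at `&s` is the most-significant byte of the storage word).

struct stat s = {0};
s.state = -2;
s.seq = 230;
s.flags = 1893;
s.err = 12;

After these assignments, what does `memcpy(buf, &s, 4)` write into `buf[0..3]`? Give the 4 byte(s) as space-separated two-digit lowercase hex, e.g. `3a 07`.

state (6b) val=-2 bits=0x3e at bit 26: 0xf8000000
seq (8b) val=230 bits=0xe6 at bit 18: 0xfb980000
flags (14b) val=1893 bits=0x765 at bit 4: 0xfb987650
err (4b) val=12 bits=0xc at bit 0: 0xfb98765c
word = 0xfb98765c → big-endian bytes:
  [0]=0xfb  [1]=0x98  [2]=0x76  [3]=0x5c

fb 98 76 5c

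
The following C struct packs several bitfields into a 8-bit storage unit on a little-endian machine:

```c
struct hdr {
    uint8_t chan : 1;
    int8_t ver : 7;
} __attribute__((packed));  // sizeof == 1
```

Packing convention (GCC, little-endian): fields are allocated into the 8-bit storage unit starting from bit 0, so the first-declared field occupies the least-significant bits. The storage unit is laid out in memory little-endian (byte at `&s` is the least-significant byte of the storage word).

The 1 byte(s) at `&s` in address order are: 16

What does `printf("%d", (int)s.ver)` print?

11

[0]=0x16 (little-endian) → word 0x16
chan:1 @ bit 0 → (0x16>>0)&0x1 = 0x0
ver:7 @ bit 1 → (0x16>>1)&0x7f = 0xb  ←
ver signed 7b, MSB=0: value = 11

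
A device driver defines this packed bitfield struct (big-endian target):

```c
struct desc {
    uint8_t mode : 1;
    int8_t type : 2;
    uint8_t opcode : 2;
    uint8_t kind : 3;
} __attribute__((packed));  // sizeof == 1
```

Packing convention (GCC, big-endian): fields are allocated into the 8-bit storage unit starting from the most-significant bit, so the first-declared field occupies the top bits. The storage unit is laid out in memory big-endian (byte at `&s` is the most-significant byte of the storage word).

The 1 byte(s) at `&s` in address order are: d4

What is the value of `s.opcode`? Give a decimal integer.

[0]=0xd4 (big-endian) → word 0xd4
mode [7+:1] = (word>>7) & 0x1 = 1
type [5+:2] = (word>>5) & 0x3 = 2
opcode [3+:2] = (word>>3) & 0x3 = 2  ←
kind [0+:3] = (word>>0) & 0x7 = 4

2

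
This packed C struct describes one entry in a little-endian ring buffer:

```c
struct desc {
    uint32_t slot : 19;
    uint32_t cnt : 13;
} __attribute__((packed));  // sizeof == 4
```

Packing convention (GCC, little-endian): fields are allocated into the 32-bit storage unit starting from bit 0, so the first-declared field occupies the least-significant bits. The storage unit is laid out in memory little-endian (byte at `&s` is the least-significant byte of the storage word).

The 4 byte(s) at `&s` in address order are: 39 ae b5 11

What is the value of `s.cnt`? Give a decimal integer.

[0]=0x39 [1]=0xae [2]=0xb5 [3]=0x11 (little-endian) → word 0x11b5ae39
slot [0+:19] = (word>>0) & 0x7ffff = 372281
cnt [19+:13] = (word>>19) & 0x1fff = 566  ←

566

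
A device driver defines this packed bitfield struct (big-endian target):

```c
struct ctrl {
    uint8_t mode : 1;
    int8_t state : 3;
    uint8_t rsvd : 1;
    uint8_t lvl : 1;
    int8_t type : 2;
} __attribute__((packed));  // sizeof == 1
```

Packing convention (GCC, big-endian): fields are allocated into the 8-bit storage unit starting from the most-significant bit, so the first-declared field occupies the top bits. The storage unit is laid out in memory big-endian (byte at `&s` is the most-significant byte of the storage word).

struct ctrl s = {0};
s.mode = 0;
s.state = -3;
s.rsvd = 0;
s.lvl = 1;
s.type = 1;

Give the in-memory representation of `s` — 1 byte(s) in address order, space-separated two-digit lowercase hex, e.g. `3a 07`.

mode (1b) val=0 bits=0x0 at bit 7: 0x00
state (3b) val=-3 bits=0x5 at bit 4: 0x50
rsvd (1b) val=0 bits=0x0 at bit 3: 0x50
lvl (1b) val=1 bits=0x1 at bit 2: 0x54
type (2b) val=1 bits=0x1 at bit 0: 0x55
word = 0x55 → big-endian bytes:
  [0]=0x55

55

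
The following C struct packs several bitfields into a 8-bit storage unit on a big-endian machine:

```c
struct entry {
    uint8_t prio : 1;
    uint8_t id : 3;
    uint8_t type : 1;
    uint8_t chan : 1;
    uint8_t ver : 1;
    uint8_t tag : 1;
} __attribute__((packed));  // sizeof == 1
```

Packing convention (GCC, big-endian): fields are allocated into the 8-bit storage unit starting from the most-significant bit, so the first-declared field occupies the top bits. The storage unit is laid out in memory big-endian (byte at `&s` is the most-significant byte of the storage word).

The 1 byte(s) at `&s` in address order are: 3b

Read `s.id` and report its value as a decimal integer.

3

[0]=0x3b (big-endian) → word 0x3b
prio [7+:1] = (word>>7) & 0x1 = 0
id [4+:3] = (word>>4) & 0x7 = 3  ←
type [3+:1] = (word>>3) & 0x1 = 1
chan [2+:1] = (word>>2) & 0x1 = 0
ver [1+:1] = (word>>1) & 0x1 = 1
tag [0+:1] = (word>>0) & 0x1 = 1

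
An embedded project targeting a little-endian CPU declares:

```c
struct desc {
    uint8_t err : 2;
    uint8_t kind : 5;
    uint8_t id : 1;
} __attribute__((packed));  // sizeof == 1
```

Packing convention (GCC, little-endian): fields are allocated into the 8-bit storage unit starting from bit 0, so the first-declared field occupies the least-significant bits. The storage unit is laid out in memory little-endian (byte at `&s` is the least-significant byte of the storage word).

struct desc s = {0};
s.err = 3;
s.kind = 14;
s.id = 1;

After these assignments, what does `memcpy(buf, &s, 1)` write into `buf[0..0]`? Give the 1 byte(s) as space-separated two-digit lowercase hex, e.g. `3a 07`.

err (2b) val=3 bits=0x3 at bit 0: 0x03
kind (5b) val=14 bits=0xe at bit 2: 0x3b
id (1b) val=1 bits=0x1 at bit 7: 0xbb
word = 0xbb → little-endian bytes:
  [0]=0xbb

bb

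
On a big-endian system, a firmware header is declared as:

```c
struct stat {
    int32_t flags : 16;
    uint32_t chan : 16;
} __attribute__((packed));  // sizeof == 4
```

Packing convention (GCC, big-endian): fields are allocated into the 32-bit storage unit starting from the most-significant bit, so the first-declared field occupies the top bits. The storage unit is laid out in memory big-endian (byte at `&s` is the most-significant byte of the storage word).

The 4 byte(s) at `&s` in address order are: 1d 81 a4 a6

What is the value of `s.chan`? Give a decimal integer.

42150

[0]=0x1d [1]=0x81 [2]=0xa4 [3]=0xa6 (big-endian) → word 0x1d81a4a6
flags:16 @ bit 16 → (0x1d81a4a6>>16)&0xffff = 0x1d81
chan:16 @ bit 0 → (0x1d81a4a6>>0)&0xffff = 0xa4a6  ←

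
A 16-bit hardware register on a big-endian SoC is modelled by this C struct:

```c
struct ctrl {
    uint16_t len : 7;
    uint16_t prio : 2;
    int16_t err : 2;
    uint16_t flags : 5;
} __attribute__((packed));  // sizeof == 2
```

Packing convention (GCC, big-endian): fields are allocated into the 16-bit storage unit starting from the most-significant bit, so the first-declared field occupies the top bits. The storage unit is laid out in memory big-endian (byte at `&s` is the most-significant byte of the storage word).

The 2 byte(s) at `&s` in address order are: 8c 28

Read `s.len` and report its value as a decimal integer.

[0]=0x8c [1]=0x28 (big-endian) → word 0x8c28
len:7 @ bit 9 → (0x8c28>>9)&0x7f = 0x46  ←
prio:2 @ bit 7 → (0x8c28>>7)&0x3 = 0x0
err:2 @ bit 5 → (0x8c28>>5)&0x3 = 0x1
flags:5 @ bit 0 → (0x8c28>>0)&0x1f = 0x8

70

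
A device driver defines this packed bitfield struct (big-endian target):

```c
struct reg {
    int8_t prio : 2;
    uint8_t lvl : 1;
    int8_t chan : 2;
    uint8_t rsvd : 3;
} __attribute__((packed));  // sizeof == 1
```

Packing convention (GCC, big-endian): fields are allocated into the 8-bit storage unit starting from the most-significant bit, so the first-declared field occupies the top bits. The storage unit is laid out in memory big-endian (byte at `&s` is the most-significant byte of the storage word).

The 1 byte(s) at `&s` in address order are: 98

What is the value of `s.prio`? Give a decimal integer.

[0]=0x98 (big-endian) → word 0x98
prio [6+:2] = (word>>6) & 0x3 = 2  ←
lvl [5+:1] = (word>>5) & 0x1 = 0
chan [3+:2] = (word>>3) & 0x3 = 3
rsvd [0+:3] = (word>>0) & 0x7 = 0
prio signed 2b, MSB=1: 2 - 4 = -2

-2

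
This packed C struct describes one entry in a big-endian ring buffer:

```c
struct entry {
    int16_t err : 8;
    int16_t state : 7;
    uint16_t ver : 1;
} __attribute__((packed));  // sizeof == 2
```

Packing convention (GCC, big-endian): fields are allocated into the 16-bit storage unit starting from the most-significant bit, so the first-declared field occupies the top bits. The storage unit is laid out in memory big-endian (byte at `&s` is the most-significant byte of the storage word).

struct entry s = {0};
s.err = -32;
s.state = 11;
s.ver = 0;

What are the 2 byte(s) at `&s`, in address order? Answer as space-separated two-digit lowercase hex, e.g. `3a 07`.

err (8b) val=-32 bits=0xe0 at bit 8: 0xe000
state (7b) val=11 bits=0xb at bit 1: 0xe016
ver (1b) val=0 bits=0x0 at bit 0: 0xe016
word = 0xe016 → big-endian bytes:
  [0]=0xe0  [1]=0x16

e0 16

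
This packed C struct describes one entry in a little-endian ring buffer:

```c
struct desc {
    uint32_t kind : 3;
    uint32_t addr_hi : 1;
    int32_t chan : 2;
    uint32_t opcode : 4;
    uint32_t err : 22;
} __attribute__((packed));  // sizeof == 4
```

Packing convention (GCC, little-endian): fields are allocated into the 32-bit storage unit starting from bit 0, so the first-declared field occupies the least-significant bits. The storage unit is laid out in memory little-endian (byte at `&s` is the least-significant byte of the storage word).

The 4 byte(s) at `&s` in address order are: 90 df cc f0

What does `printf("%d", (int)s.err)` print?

3945271

[0]=0x90 [1]=0xdf [2]=0xcc [3]=0xf0 (little-endian) → word 0xf0ccdf90
kind [0+:3] = (word>>0) & 0x7 = 0
addr_hi [3+:1] = (word>>3) & 0x1 = 0
chan [4+:2] = (word>>4) & 0x3 = 1
opcode [6+:4] = (word>>6) & 0xf = 14
err [10+:22] = (word>>10) & 0x3fffff = 3945271  ←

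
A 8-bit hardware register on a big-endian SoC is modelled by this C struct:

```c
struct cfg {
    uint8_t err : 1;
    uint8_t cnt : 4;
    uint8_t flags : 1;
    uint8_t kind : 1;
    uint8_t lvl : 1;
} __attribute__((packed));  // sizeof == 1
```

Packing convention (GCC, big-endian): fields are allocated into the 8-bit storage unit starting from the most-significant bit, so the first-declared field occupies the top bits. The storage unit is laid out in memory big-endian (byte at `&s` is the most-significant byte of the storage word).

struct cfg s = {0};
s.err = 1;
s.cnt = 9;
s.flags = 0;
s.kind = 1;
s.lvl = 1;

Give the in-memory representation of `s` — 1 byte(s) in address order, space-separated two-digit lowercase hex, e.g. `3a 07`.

cb

[7+:1] err=1 & 0x1 = 0x1; word=0x80
[3+:4] cnt=9 & 0xf = 0x9; word=0xc8
[2+:1] flags=0 & 0x1 = 0x0; word=0xc8
[1+:1] kind=1 & 0x1 = 0x1; word=0xca
[0+:1] lvl=1 & 0x1 = 0x1; word=0xcb
word = 0xcb → big-endian bytes:
  [0]=0xcb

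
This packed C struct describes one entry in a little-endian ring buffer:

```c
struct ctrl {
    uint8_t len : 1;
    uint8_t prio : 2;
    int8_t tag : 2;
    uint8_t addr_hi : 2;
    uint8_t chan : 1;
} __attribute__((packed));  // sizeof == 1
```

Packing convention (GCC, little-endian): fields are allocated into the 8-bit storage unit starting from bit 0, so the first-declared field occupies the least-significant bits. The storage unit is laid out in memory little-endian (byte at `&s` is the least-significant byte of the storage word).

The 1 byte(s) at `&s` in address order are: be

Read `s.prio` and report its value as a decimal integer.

3

[0]=0xbe (little-endian) → word 0xbe
len [0+:1] = (word>>0) & 0x1 = 0
prio [1+:2] = (word>>1) & 0x3 = 3  ←
tag [3+:2] = (word>>3) & 0x3 = 3
addr_hi [5+:2] = (word>>5) & 0x3 = 1
chan [7+:1] = (word>>7) & 0x1 = 1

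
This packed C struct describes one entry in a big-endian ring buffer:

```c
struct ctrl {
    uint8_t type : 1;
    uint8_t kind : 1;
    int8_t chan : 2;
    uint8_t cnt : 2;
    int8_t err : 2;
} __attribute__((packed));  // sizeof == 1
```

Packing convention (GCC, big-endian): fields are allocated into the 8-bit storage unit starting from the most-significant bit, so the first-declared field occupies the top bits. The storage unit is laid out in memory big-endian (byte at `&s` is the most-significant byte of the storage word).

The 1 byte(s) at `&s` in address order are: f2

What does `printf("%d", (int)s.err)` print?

-2

[0]=0xf2 (big-endian) → word 0xf2
type [7+:1] = (word>>7) & 0x1 = 1
kind [6+:1] = (word>>6) & 0x1 = 1
chan [4+:2] = (word>>4) & 0x3 = 3
cnt [2+:2] = (word>>2) & 0x3 = 0
err [0+:2] = (word>>0) & 0x3 = 2  ←
err signed 2b, MSB=1: 2 - 4 = -2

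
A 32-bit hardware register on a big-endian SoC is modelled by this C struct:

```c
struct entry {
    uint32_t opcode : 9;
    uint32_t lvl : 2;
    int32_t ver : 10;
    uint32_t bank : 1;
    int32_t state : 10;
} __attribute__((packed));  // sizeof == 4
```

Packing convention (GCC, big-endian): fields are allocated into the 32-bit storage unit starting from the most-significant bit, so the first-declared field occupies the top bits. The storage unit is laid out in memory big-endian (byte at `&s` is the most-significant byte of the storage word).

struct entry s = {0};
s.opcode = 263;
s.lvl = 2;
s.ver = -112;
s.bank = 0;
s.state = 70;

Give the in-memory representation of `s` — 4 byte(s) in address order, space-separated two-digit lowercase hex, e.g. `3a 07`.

opcode:9 = 263 → 0x107 << 23 → word 0x83800000
lvl:2 = 2 → 0x2 << 21 → word 0x83c00000
ver:10 = -112 → 0x390 << 11 → word 0x83dc8000
bank:1 = 0 → 0x0 << 10 → word 0x83dc8000
state:10 = 70 → 0x46 << 0 → word 0x83dc8046
word = 0x83dc8046 → big-endian bytes:
  [0]=0x83  [1]=0xdc  [2]=0x80  [3]=0x46

83 dc 80 46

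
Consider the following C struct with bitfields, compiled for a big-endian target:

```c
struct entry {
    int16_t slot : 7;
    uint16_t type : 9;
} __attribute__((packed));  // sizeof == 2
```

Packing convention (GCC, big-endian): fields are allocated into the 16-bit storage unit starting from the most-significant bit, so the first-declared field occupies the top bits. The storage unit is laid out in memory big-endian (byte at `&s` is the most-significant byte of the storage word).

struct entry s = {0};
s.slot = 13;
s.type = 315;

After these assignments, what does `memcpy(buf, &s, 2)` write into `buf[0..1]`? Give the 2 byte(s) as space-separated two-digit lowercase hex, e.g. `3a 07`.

1b 3b

[9+:7] slot=13 & 0x7f = 0xd; word=0x1a00
[0+:9] type=315 & 0x1ff = 0x13b; word=0x1b3b
word = 0x1b3b → big-endian bytes:
  [0]=0x1b  [1]=0x3b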